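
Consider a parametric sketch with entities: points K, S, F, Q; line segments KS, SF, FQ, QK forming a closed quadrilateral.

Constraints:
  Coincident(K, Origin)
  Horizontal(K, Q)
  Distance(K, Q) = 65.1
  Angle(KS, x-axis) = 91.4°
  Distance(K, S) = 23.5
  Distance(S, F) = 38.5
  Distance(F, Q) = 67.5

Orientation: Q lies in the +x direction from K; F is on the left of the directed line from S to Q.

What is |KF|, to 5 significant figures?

58.388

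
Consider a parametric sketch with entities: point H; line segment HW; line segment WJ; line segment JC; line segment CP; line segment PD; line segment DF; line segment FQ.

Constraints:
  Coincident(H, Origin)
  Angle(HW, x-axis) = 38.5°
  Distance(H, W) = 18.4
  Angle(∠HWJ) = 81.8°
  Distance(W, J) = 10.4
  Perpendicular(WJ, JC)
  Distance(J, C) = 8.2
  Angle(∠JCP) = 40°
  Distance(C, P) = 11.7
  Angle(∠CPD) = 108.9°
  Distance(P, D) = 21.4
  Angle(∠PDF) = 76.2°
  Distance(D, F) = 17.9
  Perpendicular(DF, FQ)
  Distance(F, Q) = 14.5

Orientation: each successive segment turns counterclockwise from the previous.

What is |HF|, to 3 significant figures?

34.4

H is at the origin; HW runs at 38.5° with length 18.4, so W = (14.4, 11.5). ∠HWJ = 81.8° gives WJ at 137° from the x-axis; with |WJ| = 10.4, J = (6.83, 18.6). WJ ⟂ JC, so JC runs at -133°; with |JC| = 8.2, C = (1.21, 12.6). ∠JCP = 40.0° gives CP at 6.70° from the x-axis; with |CP| = 11.7, P = (12.8, 14.0). ∠CPD = 108.9° gives PD at 77.8° from the x-axis; with |PD| = 21.4, D = (17.3, 34.9). ∠PDF = 76.2° gives DF at -178° from the x-axis; with |DF| = 17.9, F = (-0.543, 34.4). Then |HF| = |F − H| = 34.4.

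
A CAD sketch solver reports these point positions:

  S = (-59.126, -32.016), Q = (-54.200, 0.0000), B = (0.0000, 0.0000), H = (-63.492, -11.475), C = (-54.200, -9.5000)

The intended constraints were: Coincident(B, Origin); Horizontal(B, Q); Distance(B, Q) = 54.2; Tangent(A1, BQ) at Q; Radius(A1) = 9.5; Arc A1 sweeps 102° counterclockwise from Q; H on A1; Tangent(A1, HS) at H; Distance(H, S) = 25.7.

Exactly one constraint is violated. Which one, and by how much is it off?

Distance(H, S) = 25.7 — off by 4.70.

B = (0.00, 0.00) ✓; B.y = 0.00, Q.y = 0.00 ✓; |BQ| = 54.20 ✓; ∠(CQ, QB) = 90.00° ✓; |CQ| = 9.500 ✓; bearing(C→H) − bearing(C→Q) = 102.0° ✓; |CH| = 9.500 ✓; ∠(CH, HS) = 90.00° ✓; |HS| = 21.00 ✗.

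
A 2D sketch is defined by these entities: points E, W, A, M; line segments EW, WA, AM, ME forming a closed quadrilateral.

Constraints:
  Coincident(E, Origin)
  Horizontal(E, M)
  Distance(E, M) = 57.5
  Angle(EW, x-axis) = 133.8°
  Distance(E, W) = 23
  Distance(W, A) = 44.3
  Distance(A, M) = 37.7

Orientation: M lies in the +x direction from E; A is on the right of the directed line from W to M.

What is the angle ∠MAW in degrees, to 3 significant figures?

133°

Checks: EW at 133.8° ✓; |WA| = 44.30 ✓; |AM| = 37.70 ✓.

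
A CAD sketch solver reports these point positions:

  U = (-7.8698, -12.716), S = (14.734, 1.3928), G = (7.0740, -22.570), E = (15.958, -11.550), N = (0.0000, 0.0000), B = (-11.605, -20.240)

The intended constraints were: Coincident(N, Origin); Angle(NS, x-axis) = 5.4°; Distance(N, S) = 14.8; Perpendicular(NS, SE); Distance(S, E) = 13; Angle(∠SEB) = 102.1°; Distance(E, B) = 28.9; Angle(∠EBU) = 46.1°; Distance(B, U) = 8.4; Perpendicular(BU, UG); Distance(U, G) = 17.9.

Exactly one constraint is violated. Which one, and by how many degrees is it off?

Perpendicular(BU, UG) — off by 7.00°.

N = (0.00, 0.00) ✓; NS at 5.400° ✓; |NS| = 14.80 ✓; ∠(NS, SE) = 90.00° ✓; |SE| = 13.00 ✓; ∠SEB = 102.1° ✓; |EB| = 28.90 ✓; ∠EBU = 46.10° ✓; |BU| = 8.400 ✓; ∠(BU, UG) = 97.00° ✗; |UG| = 17.90 ✓.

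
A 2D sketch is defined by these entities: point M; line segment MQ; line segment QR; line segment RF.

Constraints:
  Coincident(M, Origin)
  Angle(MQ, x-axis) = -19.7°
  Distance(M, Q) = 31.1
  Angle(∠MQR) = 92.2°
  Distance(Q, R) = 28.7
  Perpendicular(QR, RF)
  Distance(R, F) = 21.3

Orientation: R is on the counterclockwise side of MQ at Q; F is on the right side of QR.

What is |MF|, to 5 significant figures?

60.308

∠MQR = 92.2°, so QR runs at -19.7° + (180° − 92.2°) = 68.100° from the x-axis; with |QR| = 28.7, R = Q + 28.7·(cos 68.100°, sin 68.100°) = (39.984, 16.145). QR is perpendicular to RF; with |RF| = 21.3 on the right of QR, F = R + 21.3·(0.92784, -0.37299) = (59.747, 8.2006). Then |MF| = |F − M| = 60.308.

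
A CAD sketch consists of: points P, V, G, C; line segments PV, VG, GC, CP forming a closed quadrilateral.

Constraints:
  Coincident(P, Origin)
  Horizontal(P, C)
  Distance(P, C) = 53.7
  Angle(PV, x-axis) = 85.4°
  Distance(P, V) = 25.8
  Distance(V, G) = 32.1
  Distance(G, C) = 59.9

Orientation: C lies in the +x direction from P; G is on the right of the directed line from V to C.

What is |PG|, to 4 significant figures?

8.017

Checks: |VG| = 32.10 ✓; |GC| = 59.90 ✓.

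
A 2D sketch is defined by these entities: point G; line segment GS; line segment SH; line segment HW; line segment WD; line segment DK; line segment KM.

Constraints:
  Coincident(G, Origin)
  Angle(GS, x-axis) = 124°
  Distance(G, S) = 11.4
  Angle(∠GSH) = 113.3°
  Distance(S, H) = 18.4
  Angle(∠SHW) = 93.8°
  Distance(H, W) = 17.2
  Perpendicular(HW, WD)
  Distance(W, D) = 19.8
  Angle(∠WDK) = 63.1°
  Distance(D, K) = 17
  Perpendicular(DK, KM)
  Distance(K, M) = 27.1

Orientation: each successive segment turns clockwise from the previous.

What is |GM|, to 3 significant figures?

36.0

G is at the origin; GS runs at 124.0° with length 11.4, so S = (-6.37, 9.45). ∠GSH = 113.3° gives SH at 57.3° from the x-axis; with |SH| = 18.4, H = (3.57, 24.9). ∠SHW = 93.8° gives HW at -28.9° from the x-axis; with |HW| = 17.2, W = (18.6, 16.6). The perpendicularity gives WD at right angles to HW, so WD runs at -119°; with |WD| = 19.8, D = (9.05, -0.712). ∠WDK = 63.1° gives DK at 124° from the x-axis; with |DK| = 17.0, K = (-0.501, 13.3). DK is perpendicular to KM, so KM runs at 34.2°; with |KM| = 27.1, M = (21.9, 28.6). Then |GM| = |M − G| = 36.0.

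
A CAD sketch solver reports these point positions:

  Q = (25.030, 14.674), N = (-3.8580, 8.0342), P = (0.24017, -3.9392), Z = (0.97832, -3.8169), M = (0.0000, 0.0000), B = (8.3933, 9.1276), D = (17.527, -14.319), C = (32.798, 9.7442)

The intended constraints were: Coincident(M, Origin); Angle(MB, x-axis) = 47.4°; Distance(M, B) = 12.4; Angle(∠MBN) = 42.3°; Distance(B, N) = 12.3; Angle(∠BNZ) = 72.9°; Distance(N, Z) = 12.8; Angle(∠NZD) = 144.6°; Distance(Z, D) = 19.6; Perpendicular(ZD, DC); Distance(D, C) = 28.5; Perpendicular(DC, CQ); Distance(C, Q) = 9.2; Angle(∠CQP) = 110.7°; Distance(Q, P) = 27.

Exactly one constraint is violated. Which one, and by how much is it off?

Distance(Q, P) = 27 — off by 4.00.

M = (0.00, 0.00) ✓; MB at 47.40° ✓; |MB| = 12.40 ✓; ∠MBN = 42.30° ✓; |BN| = 12.30 ✓; ∠BNZ = 72.90° ✓; |NZ| = 12.80 ✓; ∠NZD = 144.6° ✓; |ZD| = 19.60 ✓; ∠(ZD, DC) = 90.00° ✓; |DC| = 28.50 ✓; ∠(DC, CQ) = 90.00° ✓; |CQ| = 9.200 ✓; ∠CQP = 110.7° ✓; |QP| = 31.00 ✗.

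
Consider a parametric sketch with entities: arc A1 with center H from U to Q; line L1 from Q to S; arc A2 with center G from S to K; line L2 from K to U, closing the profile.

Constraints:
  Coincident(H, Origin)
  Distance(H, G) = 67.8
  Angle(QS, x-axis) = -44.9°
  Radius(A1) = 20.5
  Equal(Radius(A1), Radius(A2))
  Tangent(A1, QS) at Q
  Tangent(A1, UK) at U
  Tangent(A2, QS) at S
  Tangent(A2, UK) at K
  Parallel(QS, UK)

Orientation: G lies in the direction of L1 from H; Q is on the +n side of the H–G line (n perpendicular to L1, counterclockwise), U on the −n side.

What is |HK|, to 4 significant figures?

70.83

The slot axis is L1's direction at -44.9°, so u = (cos -44.9°, sin -44.9°) = (0.7083, -0.7059) and n = (−sin -44.9°, cos -44.9°) = (0.7059, 0.7083). H is at the origin and G lies 67.8 along u from H, so G = 67.8·u = (48.03, -47.86). Tangency of A1 to both parallel lines with radius 20.5 puts Q and U at H ± 20.5·n: Q = (14.47, 14.52), U = (-14.47, -14.52). Equal radii place S and K the same way about G: S = G + 20.5·n = (62.50, -33.34), K = G − 20.5·n = (33.56, -62.38). Then |HK| = |K − H| = 70.83.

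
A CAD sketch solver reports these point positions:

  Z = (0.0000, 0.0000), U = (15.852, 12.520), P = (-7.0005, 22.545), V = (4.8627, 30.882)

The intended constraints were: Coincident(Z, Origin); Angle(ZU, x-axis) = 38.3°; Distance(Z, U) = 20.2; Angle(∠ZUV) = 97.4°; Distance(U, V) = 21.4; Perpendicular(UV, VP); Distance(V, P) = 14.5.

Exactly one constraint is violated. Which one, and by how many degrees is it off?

Perpendicular(UV, VP) — off by 4.20°.

Z = (0.00, 0.00) ✓; ZU at 38.30° ✓; |ZU| = 20.20 ✓; ∠ZUV = 97.40° ✓; |UV| = 21.40 ✓; ∠(UV, VP) = 94.20° ✗; |VP| = 14.50 ✓.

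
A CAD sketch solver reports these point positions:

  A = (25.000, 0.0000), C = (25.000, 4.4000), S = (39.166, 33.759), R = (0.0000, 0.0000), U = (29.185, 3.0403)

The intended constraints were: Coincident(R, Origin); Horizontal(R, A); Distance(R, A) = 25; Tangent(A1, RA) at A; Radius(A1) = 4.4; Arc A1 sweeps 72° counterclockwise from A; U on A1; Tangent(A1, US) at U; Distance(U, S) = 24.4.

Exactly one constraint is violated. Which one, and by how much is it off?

Distance(U, S) = 24.4 — off by 7.90.

R = (0.00, 0.00) ✓; R.y = 0.00, A.y = 0.00 ✓; |RA| = 25.00 ✓; ∠(CA, AR) = 90.00° ✓; |CA| = 4.400 ✓; bearing(C→U) − bearing(C→A) = 72.00° ✓; |CU| = 4.400 ✓; ∠(CU, US) = 90.00° ✓; |US| = 32.30 ✗.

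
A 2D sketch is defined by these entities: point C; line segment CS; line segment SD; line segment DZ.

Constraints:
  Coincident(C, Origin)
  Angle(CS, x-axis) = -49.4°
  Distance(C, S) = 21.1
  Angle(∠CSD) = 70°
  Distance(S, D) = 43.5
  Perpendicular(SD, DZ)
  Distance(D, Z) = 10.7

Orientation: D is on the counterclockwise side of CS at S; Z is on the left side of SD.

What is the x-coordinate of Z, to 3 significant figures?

25.8

∠CSD = 70.0°, so SD runs at -49.4° + (180° − 70.0°) = 60.6° from the x-axis; with |SD| = 43.5, D = S + 43.5·(cos 60.6°, sin 60.6°) = (35.1, 21.9). SD ⟂ DZ; with |DZ| = 10.7 on the left of SD, Z = D + 10.7·(-0.871, 0.491) = (25.8, 27.1). So Z.x = 25.8.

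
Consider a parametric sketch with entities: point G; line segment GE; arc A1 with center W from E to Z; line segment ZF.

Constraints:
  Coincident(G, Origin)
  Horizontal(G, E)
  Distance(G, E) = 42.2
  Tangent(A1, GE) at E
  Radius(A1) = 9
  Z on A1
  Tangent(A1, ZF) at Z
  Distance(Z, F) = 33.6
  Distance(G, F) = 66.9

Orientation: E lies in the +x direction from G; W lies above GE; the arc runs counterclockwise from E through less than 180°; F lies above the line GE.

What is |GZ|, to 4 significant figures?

51.96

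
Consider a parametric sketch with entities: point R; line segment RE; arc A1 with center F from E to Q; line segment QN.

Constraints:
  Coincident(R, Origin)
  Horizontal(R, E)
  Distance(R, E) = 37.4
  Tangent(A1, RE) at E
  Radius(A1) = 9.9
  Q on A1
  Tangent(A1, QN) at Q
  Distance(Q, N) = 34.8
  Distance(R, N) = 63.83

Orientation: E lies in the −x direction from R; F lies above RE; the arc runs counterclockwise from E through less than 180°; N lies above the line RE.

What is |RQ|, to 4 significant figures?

32.14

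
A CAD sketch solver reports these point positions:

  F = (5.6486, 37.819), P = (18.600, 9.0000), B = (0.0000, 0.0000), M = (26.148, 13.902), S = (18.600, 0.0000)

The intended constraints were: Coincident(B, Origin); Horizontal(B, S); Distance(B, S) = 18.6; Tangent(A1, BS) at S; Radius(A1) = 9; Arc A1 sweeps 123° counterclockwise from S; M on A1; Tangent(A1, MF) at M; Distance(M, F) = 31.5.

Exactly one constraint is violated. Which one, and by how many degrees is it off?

Tangent(A1, MF) at M — off by 7.60°.

B = (0.00, 0.00) ✓; B.y = 0.00, S.y = 0.00 ✓; |BS| = 18.60 ✓; ∠(PS, SB) = 90.00° ✓; |PS| = 9.000 ✓; bearing(P→M) − bearing(P→S) = 123.0° ✓; |PM| = 9.000 ✓; ∠(PM, MF) = 82.40° ✗; |MF| = 31.50 ✓.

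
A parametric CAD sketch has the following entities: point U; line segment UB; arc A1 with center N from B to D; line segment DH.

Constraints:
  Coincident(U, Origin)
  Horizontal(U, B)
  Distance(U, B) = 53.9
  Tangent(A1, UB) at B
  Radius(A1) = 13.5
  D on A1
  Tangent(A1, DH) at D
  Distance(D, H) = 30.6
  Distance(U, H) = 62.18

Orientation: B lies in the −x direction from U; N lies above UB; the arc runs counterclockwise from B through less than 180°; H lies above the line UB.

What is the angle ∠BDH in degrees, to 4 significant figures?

132.7°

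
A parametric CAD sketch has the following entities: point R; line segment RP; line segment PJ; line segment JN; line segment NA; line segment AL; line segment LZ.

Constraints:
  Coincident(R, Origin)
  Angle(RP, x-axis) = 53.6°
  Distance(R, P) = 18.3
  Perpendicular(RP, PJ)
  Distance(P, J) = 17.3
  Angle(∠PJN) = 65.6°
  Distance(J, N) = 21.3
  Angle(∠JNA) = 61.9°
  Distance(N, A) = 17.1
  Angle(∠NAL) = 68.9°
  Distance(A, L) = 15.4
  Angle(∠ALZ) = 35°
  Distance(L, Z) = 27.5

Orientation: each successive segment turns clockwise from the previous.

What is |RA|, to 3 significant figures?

12.6

∠PJN = 65.6° gives JN at -151° from the x-axis; with |JN| = 21.3, N = (6.19, -5.93). ∠JNA = 61.9° gives NA at 91.1° from the x-axis; with |NA| = 17.1, A = (5.86, 11.2). Then |RA| = |A − R| = 12.6.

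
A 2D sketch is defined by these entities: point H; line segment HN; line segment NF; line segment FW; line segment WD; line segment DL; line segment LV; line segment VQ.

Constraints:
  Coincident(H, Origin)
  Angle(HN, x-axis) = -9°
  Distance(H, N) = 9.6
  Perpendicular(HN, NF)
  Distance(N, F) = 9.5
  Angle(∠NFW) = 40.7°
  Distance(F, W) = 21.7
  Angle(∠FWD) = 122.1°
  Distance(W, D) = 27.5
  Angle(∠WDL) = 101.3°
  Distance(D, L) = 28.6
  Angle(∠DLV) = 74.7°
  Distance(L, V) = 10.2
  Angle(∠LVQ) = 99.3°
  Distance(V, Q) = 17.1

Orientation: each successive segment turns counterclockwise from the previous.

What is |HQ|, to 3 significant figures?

26.9

H is at the origin; HN runs at -9.0° with length 9.6, so N = (9.48, -1.50). The perpendicularity gives NF at right angles to HN, so NF runs at 81.0°; with |NF| = 9.5, F = (11.0, 7.88). ∠NFW = 40.7° gives FW at -140° from the x-axis; with |FW| = 21.7, W = (-5.58, -6.15). ∠FWD = 122.1° gives WD at -81.8° from the x-axis; with |WD| = 27.5, D = (-1.66, -33.4). ∠WDL = 101.3° gives DL at -3.10° from the x-axis; with |DL| = 28.6, L = (26.9, -34.9). ∠DLV = 74.7° gives LV at 102° from the x-axis; with |LV| = 10.2, V = (24.7, -24.9). ∠LVQ = 99.3° gives VQ at -177° from the x-axis; with |VQ| = 17.1, Q = (7.66, -25.8). Then |HQ| = |Q − H| = 26.9.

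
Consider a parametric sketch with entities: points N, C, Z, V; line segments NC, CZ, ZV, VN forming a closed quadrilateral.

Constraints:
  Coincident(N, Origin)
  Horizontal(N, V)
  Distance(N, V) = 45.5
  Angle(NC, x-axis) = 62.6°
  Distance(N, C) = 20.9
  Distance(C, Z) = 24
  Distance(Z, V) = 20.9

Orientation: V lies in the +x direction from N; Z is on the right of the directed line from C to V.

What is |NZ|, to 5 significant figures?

24.602

Checks: |CZ| = 24.00 ✓; |ZV| = 20.90 ✓.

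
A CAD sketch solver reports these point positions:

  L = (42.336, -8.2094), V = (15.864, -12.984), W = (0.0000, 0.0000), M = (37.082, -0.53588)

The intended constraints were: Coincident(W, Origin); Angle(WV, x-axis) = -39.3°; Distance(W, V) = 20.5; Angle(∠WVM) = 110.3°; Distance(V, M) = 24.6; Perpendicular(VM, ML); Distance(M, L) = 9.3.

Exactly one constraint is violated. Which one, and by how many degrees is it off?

Perpendicular(VM, ML) — off by 4.00°.

W = (0.00, 0.00) ✓; WV at -39.30° ✓; |WV| = 20.50 ✓; ∠WVM = 110.3° ✓; |VM| = 24.60 ✓; ∠(VM, ML) = 86.00° ✗; |ML| = 9.300 ✓.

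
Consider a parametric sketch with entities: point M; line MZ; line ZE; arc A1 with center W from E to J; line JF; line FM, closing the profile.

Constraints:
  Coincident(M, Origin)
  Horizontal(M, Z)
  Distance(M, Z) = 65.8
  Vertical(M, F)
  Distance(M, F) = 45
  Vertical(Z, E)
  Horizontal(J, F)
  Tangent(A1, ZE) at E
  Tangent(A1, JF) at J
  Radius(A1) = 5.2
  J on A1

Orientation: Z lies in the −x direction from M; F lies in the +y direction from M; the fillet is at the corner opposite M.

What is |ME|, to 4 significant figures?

76.90

M is at the origin; M and Z share the same y with |MZ| = 65.8 and Z on the −x side, so Z = (-65.80, 0.000). MF is vertical with |MF| = 45.0 and F on the +y side, so F = (0.000, 45.00). The virtual corner opposite M is at (-65.80, 45.00). A1 meets ZE tangentially, so WE is at right angles to ZE and since A1 is tangent to JF there, WJ ⟂ JF, with radius 5.2, so the center W sits 5.2 in from both sides at W = (-60.60, 39.80). That places the tangent points at E = (-65.80, 39.80) on ZE and J = (-60.60, 45.00) on JF. Then |ME| = |E − M| = 76.90.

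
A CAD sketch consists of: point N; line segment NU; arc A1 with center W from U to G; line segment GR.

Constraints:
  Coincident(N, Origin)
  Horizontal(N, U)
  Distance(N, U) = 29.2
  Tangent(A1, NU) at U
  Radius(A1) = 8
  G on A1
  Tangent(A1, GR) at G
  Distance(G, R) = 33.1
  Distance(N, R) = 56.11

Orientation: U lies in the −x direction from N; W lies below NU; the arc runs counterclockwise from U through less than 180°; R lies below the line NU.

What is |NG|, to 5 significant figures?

37.974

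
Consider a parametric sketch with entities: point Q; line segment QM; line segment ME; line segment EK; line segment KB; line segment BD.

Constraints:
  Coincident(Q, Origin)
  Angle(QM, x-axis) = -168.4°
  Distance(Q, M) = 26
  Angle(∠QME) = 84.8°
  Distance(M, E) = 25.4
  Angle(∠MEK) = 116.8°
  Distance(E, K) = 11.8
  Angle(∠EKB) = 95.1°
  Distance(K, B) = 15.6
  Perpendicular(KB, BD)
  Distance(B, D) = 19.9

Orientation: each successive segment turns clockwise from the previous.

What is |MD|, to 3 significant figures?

7.21

Q is at the origin; QM runs at -168.4° with length 26.0, so M = (-25.5, -5.23). ∠QME = 84.8° gives ME at 96.4° from the x-axis; with |ME| = 25.4, E = (-28.3, 20.0). ∠MEK = 116.8° gives EK at 33.2° from the x-axis; with |EK| = 11.8, K = (-18.4, 26.5). ∠EKB = 95.1° gives KB at -51.7° from the x-axis; with |KB| = 15.6, B = (-8.76, 14.2). The perpendicularity gives BD at right angles to KB, so BD runs at -142°; with |BD| = 19.9, D = (-24.4, 1.90). Then |MD| = |D − M| = 7.21.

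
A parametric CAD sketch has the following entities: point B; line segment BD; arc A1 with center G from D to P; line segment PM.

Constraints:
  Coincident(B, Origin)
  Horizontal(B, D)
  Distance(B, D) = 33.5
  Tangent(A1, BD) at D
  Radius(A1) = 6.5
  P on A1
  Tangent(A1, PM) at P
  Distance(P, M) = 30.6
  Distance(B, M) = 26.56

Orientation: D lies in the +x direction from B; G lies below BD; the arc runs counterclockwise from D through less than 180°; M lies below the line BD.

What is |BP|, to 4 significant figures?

28.70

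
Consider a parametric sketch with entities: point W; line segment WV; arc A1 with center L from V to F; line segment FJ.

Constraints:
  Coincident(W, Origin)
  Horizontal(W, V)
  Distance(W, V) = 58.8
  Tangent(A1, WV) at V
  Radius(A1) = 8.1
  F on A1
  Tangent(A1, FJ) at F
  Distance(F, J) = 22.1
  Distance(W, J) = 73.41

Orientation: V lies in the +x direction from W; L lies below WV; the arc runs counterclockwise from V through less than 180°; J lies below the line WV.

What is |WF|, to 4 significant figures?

54.29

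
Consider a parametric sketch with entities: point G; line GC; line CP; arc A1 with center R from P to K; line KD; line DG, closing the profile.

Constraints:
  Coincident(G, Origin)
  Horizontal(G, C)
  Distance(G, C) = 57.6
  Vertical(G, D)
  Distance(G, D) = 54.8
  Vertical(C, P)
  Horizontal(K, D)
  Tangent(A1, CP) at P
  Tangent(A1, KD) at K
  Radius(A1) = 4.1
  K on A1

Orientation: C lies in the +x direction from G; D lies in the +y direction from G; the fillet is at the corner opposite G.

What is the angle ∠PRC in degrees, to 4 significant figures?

85.38°

The virtual corner opposite G is at (57.60, 54.80). Since A1 is tangent to CP there, RP ⟂ CP and A1 meets KD tangentially, so RK is at right angles to KD, with radius 4.1, so the center R sits 4.1 in from both sides at R = (53.50, 50.70). That places the tangent points at P = (57.60, 50.70) on CP and K = (53.50, 54.80) on KD. Then cos ∠PRC = RP·RC / (|RP||RC|), giving 85.38°.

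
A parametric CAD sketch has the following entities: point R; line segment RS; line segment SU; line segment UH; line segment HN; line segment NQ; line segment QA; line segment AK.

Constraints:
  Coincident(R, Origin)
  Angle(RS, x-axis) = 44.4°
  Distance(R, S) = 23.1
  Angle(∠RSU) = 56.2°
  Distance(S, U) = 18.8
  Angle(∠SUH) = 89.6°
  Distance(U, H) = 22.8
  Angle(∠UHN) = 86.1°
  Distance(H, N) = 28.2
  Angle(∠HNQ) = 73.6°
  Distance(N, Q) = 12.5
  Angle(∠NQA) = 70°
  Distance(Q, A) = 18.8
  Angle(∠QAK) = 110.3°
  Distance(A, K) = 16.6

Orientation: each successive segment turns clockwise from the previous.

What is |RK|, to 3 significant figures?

20.0

R is at the origin; RS runs at 44.4° with length 23.1, so S = (16.5, 16.2). ∠RSU = 56.2° gives SU at -79.4° from the x-axis; with |SU| = 18.8, U = (20.0, -2.32). ∠SUH = 89.6° gives UH at -170° from the x-axis; with |UH| = 22.8, H = (-2.48, -6.35). ∠UHN = 86.1° gives HN at 96.3° from the x-axis; with |HN| = 28.2, N = (-5.57, 21.7). ∠HNQ = 73.6° gives NQ at -10.1° from the x-axis; with |NQ| = 12.5, Q = (6.73, 19.5). ∠NQA = 70.0° gives QA at -120° from the x-axis; with |QA| = 18.8, A = (-2.69, 3.22). ∠QAK = 110.3° gives AK at 170° from the x-axis; with |AK| = 16.6, K = (-19.1, 6.04). Then |RK| = |K − R| = 20.0.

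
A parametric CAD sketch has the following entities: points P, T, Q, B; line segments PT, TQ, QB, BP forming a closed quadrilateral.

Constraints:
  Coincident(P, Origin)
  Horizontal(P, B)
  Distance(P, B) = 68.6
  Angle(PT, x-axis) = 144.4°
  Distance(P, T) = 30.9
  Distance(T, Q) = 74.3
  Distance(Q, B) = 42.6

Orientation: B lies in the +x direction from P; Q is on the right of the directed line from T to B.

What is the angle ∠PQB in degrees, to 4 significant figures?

105.8°

P is at the origin; P and B share the same y with |PB| = 68.6 and B in +x, so B = (68.6, 0). PT runs at 144.4° with |PT| = 30.9, so T = (-25.12, 17.99). Q is determined by |TQ| = 74.3 and |QB| = 42.6 together: it lies at the intersection of circle(T, 74.3) and circle(B, 42.6). With |TB| = 95.44, the foot of the radical line on TB is 67.13 from T and the perpendicular offset is √(74.3² − 67.13²) = 31.84. Taking the right-of-TB solution: Q = (34.80, -25.93).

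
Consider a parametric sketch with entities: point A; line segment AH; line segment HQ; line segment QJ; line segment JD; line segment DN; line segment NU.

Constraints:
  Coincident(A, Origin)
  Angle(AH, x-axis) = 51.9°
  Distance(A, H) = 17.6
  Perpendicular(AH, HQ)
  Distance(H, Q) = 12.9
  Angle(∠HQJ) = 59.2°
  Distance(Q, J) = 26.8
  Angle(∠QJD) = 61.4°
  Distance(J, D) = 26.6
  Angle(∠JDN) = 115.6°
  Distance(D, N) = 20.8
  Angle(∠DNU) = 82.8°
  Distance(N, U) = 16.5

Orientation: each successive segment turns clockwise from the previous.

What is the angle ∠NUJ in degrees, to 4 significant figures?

111.3°

A is at the origin; AH runs at 51.9° with length 17.6, so H = (10.86, 13.85). The perpendicularity gives HQ at right angles to AH, so HQ runs at -38.10°; with |HQ| = 12.9, Q = (21.01, 5.890). ∠HQJ = 59.2° gives QJ at -158.9° from the x-axis; with |QJ| = 26.8, J = (-3.992, -3.758). ∠QJD = 61.4° gives JD at 82.50° from the x-axis; with |JD| = 26.6, D = (-0.5199, 22.61). ∠JDN = 115.6° gives DN at 18.10° from the x-axis; with |DN| = 20.8, N = (19.25, 29.08). ∠DNU = 82.8° gives NU at -79.10° from the x-axis; with |NU| = 16.5, U = (22.37, 12.87). Then cos ∠NUJ = UN·UJ / (|UN||UJ|), giving 111.3°.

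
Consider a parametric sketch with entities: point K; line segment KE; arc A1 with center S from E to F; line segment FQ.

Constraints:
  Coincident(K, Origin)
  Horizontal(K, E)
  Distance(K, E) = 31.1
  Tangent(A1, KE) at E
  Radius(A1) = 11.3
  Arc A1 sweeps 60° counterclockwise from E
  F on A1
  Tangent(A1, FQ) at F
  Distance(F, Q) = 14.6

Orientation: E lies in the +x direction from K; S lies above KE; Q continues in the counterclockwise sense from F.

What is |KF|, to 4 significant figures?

41.27

K is at the origin; KE is horizontal with |KE| = 31.1 and E on the +x side, so E = (31.10, 0.000). Since A1 is tangent to KE there, SE ⟂ KE, so S = E + (0, 11.3) = (31.10, 11.30). On A1, E sits at bearing -90° from S; a 60° counterclockwise sweep puts F at bearing -30°, so F = S + 11.3·(cos -30°, sin -30°) = (40.89, 5.650). Then |KF| = |F − K| = 41.27.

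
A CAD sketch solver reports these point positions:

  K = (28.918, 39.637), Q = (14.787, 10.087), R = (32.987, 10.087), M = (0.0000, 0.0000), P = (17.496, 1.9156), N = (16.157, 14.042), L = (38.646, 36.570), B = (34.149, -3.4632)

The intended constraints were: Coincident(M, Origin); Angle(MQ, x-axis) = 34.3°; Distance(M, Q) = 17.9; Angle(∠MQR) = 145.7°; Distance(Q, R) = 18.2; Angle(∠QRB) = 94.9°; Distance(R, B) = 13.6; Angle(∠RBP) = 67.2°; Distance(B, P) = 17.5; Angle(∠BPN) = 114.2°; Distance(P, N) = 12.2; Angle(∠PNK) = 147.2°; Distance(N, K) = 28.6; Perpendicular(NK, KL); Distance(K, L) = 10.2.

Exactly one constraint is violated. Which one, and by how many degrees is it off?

Perpendicular(NK, KL) — off by 9.00°.

M = (0.00, 0.00) ✓; MQ at 34.30° ✓; |MQ| = 17.90 ✓; ∠MQR = 145.7° ✓; |QR| = 18.20 ✓; ∠QRB = 94.90° ✓; |RB| = 13.60 ✓; ∠RBP = 67.20° ✓; |BP| = 17.50 ✓; ∠BPN = 114.2° ✓; |PN| = 12.20 ✓; ∠PNK = 147.2° ✓; |NK| = 28.60 ✓; ∠(NK, KL) = 81.00° ✗; |KL| = 10.20 ✓.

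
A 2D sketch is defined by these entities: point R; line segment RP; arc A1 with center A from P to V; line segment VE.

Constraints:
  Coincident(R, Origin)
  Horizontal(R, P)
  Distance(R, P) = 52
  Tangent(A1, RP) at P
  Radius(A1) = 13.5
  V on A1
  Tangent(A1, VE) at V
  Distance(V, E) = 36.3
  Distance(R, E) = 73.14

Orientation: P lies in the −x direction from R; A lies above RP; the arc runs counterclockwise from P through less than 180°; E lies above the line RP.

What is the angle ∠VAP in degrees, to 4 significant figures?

109.2°

Checks: |AV| = 13.50 ✓; ∠(AV, VE) = 90.00° ✓; |VE| = 36.30 ✓; |RE| = 73.14 ✓.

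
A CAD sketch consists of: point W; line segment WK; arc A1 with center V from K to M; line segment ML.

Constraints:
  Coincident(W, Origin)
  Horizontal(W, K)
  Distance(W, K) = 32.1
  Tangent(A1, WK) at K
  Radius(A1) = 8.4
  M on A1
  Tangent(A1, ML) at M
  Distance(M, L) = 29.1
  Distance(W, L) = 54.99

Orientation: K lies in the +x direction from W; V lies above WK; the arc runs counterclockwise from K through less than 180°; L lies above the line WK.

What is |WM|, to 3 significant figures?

41.4

Checks: |VM| = 8.400 ✓; ∠(VM, ML) = 90.00° ✓; |ML| = 29.10 ✓; |WL| = 54.99 ✓.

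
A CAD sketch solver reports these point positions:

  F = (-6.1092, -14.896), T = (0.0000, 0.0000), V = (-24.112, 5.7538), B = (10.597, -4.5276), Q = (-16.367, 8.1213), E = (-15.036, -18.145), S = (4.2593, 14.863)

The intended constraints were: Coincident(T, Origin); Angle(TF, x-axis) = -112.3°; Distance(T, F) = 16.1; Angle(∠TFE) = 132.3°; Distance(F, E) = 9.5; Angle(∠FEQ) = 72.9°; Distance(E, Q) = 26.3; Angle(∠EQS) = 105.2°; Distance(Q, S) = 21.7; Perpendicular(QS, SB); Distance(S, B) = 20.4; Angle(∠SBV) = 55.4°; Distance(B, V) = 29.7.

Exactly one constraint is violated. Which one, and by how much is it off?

Distance(B, V) = 29.7 — off by 6.50.

T = (0.00, 0.00) ✓; TF at -112.3° ✓; |TF| = 16.10 ✓; ∠TFE = 132.3° ✓; |FE| = 9.500 ✓; ∠FEQ = 72.90° ✓; |EQ| = 26.30 ✓; ∠EQS = 105.2° ✓; |QS| = 21.70 ✓; ∠(QS, SB) = 90.00° ✓; |SB| = 20.40 ✓; ∠SBV = 55.40° ✓; |BV| = 36.20 ✗.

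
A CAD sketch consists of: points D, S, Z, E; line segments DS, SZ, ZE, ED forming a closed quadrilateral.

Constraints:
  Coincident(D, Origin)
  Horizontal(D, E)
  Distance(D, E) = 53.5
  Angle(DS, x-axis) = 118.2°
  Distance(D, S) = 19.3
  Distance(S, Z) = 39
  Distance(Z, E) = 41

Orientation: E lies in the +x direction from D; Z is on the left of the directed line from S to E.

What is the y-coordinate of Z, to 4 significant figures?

31.39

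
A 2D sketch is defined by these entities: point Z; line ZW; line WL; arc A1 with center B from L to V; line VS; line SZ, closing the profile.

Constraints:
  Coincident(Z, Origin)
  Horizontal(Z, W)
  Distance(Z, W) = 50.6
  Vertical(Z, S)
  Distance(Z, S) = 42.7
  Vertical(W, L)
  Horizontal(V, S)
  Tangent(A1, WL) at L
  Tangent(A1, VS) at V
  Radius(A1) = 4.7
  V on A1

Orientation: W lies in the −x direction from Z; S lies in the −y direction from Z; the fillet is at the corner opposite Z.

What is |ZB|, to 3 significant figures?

59.6

Z is at the origin; Z and W share the same y with |ZW| = 50.6 and W on the −x side, so W = (-50.6, 0.00). ZS is vertical with |ZS| = 42.7 and S on the −y side, so S = (0.00, -42.7). The virtual corner opposite Z is at (-50.6, -42.7). Since A1 is tangent to WL there, BL ⟂ WL and the tangent condition forces BV to be normal to VS, with radius 4.7, so the center B sits 4.7 in from both sides at B = (-45.9, -38.0). Then |ZB| = |B − Z| = 59.6.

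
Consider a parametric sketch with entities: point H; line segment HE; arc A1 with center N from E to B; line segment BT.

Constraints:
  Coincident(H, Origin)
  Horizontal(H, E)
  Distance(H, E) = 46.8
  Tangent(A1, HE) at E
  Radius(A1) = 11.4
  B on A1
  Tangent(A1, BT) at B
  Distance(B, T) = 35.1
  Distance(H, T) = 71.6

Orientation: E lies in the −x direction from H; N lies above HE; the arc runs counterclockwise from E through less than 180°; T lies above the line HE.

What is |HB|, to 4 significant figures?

40.42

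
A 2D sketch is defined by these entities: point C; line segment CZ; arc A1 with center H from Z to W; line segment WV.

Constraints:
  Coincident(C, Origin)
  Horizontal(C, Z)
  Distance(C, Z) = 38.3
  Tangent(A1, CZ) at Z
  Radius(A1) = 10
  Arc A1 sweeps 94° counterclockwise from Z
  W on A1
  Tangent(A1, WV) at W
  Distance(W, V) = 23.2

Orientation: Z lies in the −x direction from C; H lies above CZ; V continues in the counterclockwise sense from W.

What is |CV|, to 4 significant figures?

45.19

C is at the origin; CZ is horizontal with |CZ| = 38.3 and Z on the −x side, so Z = (-38.30, 0.000). The tangent condition forces HZ to be normal to CZ, so H = Z + (0, 10) = (-38.30, 10.00). On A1, Z sits at bearing -90° from H; a 94° counterclockwise sweep puts W at bearing 4°, so W = H + 10.0·(cos 4°, sin 4°) = (-28.32, 10.70). The tangent condition forces HW to be normal to WV, so WV runs along (−sin 4°, cos 4°); with |WV| = 23.2, V = (-29.94, 33.84). Then |CV| = |V − C| = 45.19.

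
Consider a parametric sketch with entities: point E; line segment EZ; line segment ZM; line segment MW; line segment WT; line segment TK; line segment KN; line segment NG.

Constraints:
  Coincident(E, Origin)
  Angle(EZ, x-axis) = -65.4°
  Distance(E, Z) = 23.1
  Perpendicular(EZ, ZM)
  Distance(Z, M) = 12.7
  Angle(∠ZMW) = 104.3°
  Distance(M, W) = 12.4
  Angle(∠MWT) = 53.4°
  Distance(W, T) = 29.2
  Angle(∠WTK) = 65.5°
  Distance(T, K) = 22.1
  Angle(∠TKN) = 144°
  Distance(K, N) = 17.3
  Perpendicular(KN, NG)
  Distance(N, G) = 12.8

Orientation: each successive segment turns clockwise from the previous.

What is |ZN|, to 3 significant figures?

27.4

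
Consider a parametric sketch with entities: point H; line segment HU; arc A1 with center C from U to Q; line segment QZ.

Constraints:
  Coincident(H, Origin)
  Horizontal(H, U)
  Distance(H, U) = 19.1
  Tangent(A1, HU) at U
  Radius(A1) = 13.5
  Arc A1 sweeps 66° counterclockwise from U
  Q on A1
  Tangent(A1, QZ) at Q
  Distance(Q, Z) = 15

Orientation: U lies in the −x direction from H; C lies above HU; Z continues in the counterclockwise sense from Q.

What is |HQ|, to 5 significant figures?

10.485

H is at the origin; H and U share the same y with |HU| = 19.1 and U on the −x side, so U = (-19.100, 0.0000). The tangent condition forces CU to be normal to HU, so C = U + (0, 13.5) = (-19.100, 13.500). On A1, U sits at bearing -90° from C; a 66° counterclockwise sweep puts Q at bearing -24°, so Q = C + 13.5·(cos -24°, sin -24°) = (-6.7671, 8.0091). Then |HQ| = |Q − H| = 10.485.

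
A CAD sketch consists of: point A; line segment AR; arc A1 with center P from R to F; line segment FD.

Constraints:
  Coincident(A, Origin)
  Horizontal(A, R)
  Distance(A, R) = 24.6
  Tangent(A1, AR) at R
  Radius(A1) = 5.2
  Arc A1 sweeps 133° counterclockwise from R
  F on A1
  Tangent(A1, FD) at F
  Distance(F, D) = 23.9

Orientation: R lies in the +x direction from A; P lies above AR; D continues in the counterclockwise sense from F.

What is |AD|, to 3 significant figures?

28.9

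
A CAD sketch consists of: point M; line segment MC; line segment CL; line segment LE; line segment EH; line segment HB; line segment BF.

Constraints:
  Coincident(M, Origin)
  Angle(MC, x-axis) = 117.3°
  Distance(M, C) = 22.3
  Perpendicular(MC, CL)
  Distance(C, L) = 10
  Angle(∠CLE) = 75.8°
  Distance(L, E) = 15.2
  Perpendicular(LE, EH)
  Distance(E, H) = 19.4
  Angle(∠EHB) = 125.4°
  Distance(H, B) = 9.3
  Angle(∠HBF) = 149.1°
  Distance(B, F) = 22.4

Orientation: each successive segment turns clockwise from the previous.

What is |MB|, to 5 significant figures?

26.335

The perpendicularity gives EH at right angles to LE, so EH runs at -166.90°; with |EH| = 19.4, H = (-16.792, 5.2012). ∠EHB = 125.4° gives HB at 138.50° from the x-axis; with |HB| = 9.3, B = (-23.757, 11.364). Then |MB| = |B − M| = 26.335.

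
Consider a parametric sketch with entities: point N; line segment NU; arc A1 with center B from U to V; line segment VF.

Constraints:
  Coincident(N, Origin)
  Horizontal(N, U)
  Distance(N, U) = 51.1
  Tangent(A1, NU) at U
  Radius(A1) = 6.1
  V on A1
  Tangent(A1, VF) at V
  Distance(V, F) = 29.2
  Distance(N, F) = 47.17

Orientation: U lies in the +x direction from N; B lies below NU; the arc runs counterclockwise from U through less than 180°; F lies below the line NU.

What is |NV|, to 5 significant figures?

45.554

N is at the origin; NU is horizontal with |NU| = 51.1 and U on the +x side, so U = (51.100, 0.0000). A1 meets NU tangentially, so BU is at right angles to NU, so B = U + (0, -6.1) = (51.100, -6.1000). Since BV ⟂ VF (tangency), |BF| = √(6.1² + 29.2²) = 29.830 regardless of where V sits on A1. So F lies on both circle(N, 47.17) and circle(B, 29.830); the below-NU intersection is F = (35.235, -31.361). V is the foot of the tangent from F: V = (45.380, -3.9806).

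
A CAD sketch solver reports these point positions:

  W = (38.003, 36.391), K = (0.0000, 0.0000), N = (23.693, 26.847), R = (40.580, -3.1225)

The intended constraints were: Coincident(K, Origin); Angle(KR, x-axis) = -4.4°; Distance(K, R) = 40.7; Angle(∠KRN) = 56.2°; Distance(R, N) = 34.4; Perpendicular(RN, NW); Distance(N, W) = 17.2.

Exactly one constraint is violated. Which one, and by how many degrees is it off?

Perpendicular(RN, NW) — off by 4.30°.

K = (0.00, 0.00) ✓; KR at -4.400° ✓; |KR| = 40.70 ✓; ∠KRN = 56.20° ✓; |RN| = 34.40 ✓; ∠(RN, NW) = 85.70° ✗; |NW| = 17.20 ✓.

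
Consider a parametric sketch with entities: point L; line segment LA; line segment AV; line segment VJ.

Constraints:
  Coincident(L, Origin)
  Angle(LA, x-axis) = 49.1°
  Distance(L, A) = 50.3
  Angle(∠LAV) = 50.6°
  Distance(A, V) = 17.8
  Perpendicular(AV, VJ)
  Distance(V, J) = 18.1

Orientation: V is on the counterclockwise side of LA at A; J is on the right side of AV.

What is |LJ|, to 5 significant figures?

58.694

L is at the origin; LA runs at 49.1° with length 50.3, so A = 50.3·(cos 49.1°, sin 49.1°) = (32.933, 38.019). ∠LAV = 50.6°, so AV runs at 49.1° + (180° − 50.6°) = 178.50° from the x-axis; with |AV| = 17.8, V = A + 17.8·(cos 178.50°, sin 178.50°) = (15.140, 38.485). The perpendicularity gives VJ at right angles to AV; with |VJ| = 18.1 on the right of AV, J = V + 18.1·(0.026177, 0.99966) = (15.613, 56.579). Then |LJ| = |J − L| = 58.694.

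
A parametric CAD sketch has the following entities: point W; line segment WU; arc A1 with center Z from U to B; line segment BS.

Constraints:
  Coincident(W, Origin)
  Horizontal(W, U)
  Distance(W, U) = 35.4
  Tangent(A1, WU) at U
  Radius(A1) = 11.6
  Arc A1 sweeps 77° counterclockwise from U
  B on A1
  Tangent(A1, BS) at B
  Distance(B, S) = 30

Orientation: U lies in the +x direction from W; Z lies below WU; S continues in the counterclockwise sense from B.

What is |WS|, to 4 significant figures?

41.97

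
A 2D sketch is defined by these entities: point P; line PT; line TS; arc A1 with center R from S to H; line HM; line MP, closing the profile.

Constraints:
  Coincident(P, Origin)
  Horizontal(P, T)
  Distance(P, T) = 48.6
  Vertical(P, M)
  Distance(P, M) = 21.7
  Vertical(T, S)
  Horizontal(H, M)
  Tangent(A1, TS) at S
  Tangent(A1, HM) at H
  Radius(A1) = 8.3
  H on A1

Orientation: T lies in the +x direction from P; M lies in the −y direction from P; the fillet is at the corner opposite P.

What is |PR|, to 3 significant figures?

42.5

P is at the origin; P and T share the same y with |PT| = 48.6 and T on the +x side, so T = (48.6, 0.00). P and M share the same x with |PM| = 21.7 and M on the −y side, so M = (0.00, -21.7). The virtual corner opposite P is at (48.6, -21.7). A1 meets TS tangentially, so RS is at right angles to TS and since A1 is tangent to HM there, RH ⟂ HM, with radius 8.3, so the center R sits 8.3 in from both sides at R = (40.3, -13.4). Then |PR| = |R − P| = 42.5.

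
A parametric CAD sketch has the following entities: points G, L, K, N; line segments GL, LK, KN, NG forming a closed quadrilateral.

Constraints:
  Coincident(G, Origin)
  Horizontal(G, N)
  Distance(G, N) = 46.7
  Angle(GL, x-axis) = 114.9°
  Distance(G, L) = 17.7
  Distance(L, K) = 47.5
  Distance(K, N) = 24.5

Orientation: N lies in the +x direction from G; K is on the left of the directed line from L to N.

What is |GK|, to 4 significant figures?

45.89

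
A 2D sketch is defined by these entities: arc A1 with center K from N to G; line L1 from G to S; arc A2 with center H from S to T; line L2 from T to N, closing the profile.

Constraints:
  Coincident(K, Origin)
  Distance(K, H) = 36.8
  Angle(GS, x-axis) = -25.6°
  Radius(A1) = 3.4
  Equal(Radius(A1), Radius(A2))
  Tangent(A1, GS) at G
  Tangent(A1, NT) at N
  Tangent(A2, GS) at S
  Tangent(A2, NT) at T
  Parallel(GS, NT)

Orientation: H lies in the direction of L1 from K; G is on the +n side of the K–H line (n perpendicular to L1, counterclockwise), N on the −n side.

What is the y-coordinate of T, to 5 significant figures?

-18.967

The slot axis is L1's direction at -25.6°, so u = (cos -25.6°, sin -25.6°) = (0.90183, -0.43209) and n = (−sin -25.6°, cos -25.6°) = (0.43209, 0.90183). K is at the origin and H lies 36.8 along u from K, so H = 36.8·u = (33.187, -15.901). Tangency of A1 to both parallel lines with radius 3.4 puts G and N at K ± 3.4·n: G = (1.4691, 3.0662), N = (-1.4691, -3.0662). Equal radii place S and T the same way about H: S = H + 3.4·n = (34.657, -12.835), T = H − 3.4·n = (31.718, -18.967). So T.y = -18.967.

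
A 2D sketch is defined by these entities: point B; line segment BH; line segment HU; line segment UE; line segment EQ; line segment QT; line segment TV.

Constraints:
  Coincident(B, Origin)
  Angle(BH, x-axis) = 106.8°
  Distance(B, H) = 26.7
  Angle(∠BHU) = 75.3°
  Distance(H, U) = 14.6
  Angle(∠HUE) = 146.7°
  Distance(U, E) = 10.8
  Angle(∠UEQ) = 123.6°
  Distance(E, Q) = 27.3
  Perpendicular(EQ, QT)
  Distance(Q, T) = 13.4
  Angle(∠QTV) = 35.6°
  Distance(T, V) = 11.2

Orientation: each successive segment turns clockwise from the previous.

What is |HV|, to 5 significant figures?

33.054

B is at the origin; BH runs at 106.8° with length 26.7, so H = (-7.7171, 25.560). ∠BHU = 75.3° gives HU at 2.1000° from the x-axis; with |HU| = 14.6, U = (6.8730, 26.095). ∠HUE = 146.7° gives UE at -31.200° from the x-axis; with |UE| = 10.8, E = (16.111, 20.501). ∠UEQ = 123.6° gives EQ at -87.600° from the x-axis; with |EQ| = 27.3, Q = (17.254, -6.7753). EQ is perpendicular to QT, so QT runs at -177.60°; with |QT| = 13.4, T = (3.8659, -7.3364). ∠QTV = 35.6° gives TV at 38.000° from the x-axis; with |TV| = 11.2, V = (12.692, -0.44104). Then |HV| = |V − H| = 33.054.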